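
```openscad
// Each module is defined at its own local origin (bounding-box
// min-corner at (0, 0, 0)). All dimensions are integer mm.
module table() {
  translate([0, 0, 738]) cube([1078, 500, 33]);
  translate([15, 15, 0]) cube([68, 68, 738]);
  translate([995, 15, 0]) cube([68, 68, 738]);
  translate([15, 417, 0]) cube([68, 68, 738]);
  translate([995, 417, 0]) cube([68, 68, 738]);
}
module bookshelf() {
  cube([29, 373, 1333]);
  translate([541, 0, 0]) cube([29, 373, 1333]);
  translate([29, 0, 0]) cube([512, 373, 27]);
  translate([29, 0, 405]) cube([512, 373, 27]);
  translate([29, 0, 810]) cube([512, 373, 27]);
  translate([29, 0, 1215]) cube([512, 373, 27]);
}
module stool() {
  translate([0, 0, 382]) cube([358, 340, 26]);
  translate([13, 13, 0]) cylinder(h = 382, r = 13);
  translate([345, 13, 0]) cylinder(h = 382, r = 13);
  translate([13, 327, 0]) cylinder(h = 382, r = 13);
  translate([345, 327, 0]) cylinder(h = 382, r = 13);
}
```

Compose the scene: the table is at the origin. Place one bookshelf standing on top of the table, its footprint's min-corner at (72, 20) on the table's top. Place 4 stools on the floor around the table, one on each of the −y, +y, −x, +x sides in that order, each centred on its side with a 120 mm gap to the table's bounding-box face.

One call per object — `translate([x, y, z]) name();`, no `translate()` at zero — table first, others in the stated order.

table();
translate([72, 20, 771]) bookshelf();
translate([360, -460, 0]) stool();
translate([360, 620, 0]) stool();
translate([-478, 80, 0]) stool();
translate([1198, 80, 0]) stool();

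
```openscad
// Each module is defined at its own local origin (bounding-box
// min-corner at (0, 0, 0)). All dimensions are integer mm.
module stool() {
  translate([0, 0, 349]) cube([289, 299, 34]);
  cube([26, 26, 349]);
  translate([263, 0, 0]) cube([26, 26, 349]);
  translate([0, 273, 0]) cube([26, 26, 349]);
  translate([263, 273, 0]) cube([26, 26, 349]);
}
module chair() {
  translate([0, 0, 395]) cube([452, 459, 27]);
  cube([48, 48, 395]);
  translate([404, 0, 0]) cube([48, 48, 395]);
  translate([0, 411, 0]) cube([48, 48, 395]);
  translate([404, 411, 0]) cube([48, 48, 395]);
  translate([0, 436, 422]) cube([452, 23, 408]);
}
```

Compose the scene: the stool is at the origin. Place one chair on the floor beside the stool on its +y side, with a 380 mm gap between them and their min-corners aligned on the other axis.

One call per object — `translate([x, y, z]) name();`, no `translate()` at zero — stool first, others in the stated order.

stool();
translate([0, 679, 0]) chair();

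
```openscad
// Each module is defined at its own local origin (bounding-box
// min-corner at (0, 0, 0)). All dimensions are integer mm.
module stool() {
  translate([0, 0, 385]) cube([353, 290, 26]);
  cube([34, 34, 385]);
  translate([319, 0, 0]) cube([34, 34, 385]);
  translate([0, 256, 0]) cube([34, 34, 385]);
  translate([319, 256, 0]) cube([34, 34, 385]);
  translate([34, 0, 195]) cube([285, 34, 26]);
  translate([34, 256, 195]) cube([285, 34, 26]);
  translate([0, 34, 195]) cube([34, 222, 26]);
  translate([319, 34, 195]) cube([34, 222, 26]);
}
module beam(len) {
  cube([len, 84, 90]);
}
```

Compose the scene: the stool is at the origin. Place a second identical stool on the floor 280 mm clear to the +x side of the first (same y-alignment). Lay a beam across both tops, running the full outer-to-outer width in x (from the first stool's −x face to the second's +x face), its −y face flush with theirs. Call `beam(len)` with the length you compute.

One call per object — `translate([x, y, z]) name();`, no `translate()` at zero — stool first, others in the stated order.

stool();
translate([633, 0, 0]) stool();
translate([0, 0, 411]) beam(986);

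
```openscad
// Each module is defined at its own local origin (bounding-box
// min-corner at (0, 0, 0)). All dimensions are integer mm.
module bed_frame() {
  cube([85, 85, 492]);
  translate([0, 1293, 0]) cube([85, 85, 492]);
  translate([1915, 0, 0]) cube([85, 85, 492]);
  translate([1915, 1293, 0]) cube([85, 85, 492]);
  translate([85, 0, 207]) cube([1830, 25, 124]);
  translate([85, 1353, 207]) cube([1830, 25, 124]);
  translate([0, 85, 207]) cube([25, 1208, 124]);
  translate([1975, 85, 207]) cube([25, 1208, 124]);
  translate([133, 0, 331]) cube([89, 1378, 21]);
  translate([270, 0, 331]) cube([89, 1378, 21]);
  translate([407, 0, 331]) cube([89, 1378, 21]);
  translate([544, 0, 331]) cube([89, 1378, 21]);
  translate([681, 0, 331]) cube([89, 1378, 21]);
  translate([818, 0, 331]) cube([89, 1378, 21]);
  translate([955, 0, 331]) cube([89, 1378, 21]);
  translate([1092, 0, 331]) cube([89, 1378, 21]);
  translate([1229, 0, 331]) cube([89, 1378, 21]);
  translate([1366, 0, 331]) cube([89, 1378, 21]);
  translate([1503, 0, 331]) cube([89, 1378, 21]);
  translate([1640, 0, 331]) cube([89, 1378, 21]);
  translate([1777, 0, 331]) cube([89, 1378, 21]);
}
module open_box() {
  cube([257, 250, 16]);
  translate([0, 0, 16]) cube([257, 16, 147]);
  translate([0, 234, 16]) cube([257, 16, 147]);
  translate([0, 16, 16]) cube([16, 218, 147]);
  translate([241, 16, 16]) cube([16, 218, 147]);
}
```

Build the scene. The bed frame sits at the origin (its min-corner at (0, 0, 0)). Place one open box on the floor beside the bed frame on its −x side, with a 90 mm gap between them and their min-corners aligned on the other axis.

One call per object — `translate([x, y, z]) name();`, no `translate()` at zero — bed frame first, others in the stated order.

bed_frame();
translate([-347, 0, 0]) open_box();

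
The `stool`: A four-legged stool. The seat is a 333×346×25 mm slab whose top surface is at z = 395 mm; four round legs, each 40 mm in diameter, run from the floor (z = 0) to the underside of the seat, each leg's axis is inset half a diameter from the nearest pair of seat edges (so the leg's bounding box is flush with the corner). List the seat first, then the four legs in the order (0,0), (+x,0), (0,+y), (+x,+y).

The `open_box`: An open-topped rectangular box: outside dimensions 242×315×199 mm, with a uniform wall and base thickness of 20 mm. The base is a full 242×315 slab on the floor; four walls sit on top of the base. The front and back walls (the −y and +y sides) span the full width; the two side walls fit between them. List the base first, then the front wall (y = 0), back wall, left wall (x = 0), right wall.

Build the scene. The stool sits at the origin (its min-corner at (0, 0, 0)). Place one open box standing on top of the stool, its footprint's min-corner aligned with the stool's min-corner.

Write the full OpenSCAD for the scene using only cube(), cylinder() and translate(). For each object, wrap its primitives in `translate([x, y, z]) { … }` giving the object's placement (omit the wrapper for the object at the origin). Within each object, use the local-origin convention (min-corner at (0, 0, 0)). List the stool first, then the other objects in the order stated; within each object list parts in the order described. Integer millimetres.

translate([0, 0, 370]) cube([333, 346, 25]);
translate([20, 20, 0]) cylinder(h = 370, r = 20);
translate([313, 20, 0]) cylinder(h = 370, r = 20);
translate([20, 326, 0]) cylinder(h = 370, r = 20);
translate([313, 326, 0]) cylinder(h = 370, r = 20);
translate([0, 0, 395]) {
  cube([242, 315, 20]);
  translate([0, 0, 20]) cube([242, 20, 179]);
  translate([0, 295, 20]) cube([242, 20, 179]);
  translate([0, 20, 20]) cube([20, 275, 179]);
  translate([222, 20, 20]) cube([20, 275, 179]);
}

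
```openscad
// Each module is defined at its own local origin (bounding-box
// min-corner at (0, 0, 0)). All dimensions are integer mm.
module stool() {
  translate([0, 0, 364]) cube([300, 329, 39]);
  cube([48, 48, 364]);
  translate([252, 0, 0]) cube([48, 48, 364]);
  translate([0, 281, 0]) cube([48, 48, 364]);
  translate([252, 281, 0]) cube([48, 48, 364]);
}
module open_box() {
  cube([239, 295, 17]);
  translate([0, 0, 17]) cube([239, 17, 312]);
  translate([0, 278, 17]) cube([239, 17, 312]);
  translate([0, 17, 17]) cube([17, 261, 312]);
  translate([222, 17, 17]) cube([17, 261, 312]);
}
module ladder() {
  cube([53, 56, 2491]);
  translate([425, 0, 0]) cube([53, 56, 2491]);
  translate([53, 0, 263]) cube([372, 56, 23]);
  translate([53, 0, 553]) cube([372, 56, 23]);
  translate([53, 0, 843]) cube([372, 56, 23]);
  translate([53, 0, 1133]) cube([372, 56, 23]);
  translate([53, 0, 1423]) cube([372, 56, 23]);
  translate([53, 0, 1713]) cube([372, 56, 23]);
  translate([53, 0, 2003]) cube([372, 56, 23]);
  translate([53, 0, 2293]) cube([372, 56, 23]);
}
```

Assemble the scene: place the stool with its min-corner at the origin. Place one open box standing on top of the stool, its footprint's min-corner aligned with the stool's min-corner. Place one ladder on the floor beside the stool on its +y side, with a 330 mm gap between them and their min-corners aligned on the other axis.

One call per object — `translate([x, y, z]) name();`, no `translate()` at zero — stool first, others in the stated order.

stool();
translate([0, 0, 403]) open_box();
translate([0, 659, 0]) ladder();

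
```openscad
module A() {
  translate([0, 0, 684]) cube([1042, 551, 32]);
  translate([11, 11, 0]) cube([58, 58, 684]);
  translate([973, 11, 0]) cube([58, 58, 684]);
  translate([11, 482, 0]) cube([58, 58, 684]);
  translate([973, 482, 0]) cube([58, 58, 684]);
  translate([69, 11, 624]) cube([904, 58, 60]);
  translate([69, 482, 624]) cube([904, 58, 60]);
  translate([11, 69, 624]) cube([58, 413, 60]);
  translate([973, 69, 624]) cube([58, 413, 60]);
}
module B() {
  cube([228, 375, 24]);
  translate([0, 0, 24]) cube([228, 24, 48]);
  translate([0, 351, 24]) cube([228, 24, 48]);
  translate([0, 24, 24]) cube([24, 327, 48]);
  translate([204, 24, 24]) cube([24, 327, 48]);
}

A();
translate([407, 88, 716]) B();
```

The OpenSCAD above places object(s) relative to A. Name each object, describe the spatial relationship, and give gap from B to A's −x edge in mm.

The open box's min-x is at 407; the table's min-x is 0; gap = 407 mm.

A is a table. B is an open box. The open box is on top of the table, centred. The gap from the open box to the table's −x edge is 407 mm.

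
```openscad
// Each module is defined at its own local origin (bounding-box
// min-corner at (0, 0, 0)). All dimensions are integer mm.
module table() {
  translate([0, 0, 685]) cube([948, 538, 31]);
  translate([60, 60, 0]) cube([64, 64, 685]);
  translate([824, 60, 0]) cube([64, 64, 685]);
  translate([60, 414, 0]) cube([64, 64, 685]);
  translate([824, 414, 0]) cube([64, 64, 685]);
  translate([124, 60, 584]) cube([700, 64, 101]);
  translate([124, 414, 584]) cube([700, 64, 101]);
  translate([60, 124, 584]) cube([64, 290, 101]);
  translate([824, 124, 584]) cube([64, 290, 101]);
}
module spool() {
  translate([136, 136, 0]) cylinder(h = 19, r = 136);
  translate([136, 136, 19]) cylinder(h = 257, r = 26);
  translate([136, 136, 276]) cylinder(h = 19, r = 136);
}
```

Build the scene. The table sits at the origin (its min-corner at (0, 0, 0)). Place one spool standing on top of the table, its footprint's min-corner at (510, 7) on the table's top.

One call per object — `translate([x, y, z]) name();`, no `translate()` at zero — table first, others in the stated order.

table();
translate([510, 7, 716]) spool();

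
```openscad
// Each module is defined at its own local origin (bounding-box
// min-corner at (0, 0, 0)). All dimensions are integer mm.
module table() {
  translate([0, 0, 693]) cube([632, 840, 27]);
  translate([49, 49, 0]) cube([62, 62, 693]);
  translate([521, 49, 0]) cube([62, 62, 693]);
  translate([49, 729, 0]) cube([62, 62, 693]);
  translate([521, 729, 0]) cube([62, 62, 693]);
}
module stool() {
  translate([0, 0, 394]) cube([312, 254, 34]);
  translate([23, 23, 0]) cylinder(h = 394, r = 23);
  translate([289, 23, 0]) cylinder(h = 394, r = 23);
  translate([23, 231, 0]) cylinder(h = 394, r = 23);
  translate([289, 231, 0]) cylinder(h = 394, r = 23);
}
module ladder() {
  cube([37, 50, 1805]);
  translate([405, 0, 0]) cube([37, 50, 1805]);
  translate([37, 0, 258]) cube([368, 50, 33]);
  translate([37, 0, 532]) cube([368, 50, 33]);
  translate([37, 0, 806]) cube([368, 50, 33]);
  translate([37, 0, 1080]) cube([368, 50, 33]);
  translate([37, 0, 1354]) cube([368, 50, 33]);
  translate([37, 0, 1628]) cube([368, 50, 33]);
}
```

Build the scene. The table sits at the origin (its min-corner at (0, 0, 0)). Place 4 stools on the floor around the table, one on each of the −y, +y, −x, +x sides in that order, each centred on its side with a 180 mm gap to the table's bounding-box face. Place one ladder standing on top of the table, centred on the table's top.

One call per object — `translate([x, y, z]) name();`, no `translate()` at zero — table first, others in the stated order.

table();
translate([160, -434, 0]) stool();
translate([160, 1020, 0]) stool();
translate([-492, 293, 0]) stool();
translate([812, 293, 0]) stool();
translate([95, 395, 720]) ladder();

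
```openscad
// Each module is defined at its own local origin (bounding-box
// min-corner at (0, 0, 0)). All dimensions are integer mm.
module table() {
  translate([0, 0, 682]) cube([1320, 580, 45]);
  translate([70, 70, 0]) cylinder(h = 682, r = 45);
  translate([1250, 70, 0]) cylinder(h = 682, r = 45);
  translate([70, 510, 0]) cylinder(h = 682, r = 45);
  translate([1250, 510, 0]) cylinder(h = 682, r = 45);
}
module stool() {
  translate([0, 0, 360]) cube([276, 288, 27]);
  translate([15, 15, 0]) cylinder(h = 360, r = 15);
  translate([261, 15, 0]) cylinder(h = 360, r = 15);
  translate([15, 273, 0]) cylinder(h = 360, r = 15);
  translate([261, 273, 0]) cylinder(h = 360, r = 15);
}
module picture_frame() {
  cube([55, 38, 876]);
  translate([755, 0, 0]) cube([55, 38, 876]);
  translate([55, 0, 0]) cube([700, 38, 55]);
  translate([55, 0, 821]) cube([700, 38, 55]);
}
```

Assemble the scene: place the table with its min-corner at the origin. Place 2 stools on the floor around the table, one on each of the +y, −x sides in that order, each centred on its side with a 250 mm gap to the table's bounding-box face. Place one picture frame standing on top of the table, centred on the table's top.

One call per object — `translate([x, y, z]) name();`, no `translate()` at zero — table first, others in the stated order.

table();
translate([522, 830, 0]) stool();
translate([-526, 146, 0]) stool();
translate([255, 271, 727]) picture_frame();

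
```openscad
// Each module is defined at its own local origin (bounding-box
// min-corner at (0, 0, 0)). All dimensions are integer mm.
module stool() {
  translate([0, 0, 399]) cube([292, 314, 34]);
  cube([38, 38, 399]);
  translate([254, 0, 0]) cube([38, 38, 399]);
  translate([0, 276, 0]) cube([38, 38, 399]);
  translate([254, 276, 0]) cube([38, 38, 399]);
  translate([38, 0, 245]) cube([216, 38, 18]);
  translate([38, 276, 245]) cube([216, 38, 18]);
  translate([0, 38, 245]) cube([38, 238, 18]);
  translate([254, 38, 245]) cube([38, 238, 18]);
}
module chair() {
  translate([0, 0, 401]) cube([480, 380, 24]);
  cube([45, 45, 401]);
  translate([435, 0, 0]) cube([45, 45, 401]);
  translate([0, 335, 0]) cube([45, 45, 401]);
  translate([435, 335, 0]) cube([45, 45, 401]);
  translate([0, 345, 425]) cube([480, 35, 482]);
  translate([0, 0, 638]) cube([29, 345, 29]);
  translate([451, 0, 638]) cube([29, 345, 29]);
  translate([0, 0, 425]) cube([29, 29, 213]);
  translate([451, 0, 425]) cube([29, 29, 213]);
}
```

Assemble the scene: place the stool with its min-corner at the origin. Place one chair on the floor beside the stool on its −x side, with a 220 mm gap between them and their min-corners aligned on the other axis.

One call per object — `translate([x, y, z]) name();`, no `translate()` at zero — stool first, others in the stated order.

stool();
translate([-700, 0, 0]) chair();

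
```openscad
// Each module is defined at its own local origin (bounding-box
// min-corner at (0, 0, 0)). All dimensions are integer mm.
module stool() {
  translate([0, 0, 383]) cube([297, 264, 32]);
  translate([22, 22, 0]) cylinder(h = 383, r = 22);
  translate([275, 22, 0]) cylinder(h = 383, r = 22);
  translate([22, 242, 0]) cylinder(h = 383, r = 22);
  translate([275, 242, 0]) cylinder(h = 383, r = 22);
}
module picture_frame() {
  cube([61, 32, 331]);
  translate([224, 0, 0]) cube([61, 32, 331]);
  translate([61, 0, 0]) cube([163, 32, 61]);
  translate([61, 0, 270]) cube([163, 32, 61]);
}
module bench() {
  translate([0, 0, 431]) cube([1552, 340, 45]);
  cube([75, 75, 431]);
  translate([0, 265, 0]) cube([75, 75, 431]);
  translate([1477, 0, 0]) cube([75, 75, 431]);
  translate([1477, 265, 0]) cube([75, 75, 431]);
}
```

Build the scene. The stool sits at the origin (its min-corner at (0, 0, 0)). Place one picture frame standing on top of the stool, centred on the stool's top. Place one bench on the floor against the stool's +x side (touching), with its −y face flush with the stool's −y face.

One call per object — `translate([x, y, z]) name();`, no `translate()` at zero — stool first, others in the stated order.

stool();
translate([6, 116, 415]) picture_frame();
translate([297, 0, 0]) bench();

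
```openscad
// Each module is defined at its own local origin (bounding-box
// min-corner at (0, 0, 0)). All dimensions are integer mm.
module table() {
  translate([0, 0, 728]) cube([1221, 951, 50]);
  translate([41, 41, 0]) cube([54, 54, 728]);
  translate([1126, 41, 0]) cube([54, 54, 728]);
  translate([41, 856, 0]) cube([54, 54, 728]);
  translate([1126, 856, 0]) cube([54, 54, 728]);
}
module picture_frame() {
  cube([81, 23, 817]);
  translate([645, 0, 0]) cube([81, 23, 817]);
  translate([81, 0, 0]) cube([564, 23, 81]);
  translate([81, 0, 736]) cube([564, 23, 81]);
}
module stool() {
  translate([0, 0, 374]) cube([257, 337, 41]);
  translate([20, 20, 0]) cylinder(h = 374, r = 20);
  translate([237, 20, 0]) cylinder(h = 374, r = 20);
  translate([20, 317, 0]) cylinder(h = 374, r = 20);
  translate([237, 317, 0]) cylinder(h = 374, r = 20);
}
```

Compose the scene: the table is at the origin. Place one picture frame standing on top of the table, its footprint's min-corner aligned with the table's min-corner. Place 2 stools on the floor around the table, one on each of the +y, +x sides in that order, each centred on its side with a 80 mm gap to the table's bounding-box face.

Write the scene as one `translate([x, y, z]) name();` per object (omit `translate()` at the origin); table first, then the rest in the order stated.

table();
translate([0, 0, 778]) picture_frame();
translate([482, 1031, 0]) stool();
translate([1301, 307, 0]) stool();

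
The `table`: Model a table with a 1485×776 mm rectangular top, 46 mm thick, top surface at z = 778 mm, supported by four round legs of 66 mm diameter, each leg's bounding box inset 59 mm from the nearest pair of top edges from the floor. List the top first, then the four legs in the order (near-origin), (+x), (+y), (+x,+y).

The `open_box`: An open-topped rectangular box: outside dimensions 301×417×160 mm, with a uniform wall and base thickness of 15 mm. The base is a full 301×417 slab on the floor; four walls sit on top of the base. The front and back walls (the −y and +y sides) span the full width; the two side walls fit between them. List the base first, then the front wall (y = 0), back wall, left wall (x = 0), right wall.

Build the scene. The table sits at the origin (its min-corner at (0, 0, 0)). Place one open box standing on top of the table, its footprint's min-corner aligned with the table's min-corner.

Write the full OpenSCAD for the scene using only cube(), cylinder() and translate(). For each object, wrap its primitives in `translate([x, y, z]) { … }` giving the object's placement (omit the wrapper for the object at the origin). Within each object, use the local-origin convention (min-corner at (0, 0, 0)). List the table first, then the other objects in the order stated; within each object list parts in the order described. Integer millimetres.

translate([0, 0, 732]) cube([1485, 776, 46]);
translate([92, 92, 0]) cylinder(h = 732, r = 33);
translate([1393, 92, 0]) cylinder(h = 732, r = 33);
translate([92, 684, 0]) cylinder(h = 732, r = 33);
translate([1393, 684, 0]) cylinder(h = 732, r = 33);
translate([0, 0, 778]) {
  cube([301, 417, 15]);
  translate([0, 0, 15]) cube([301, 15, 145]);
  translate([0, 402, 15]) cube([301, 15, 145]);
  translate([0, 15, 15]) cube([15, 387, 145]);
  translate([286, 15, 15]) cube([15, 387, 145]);
}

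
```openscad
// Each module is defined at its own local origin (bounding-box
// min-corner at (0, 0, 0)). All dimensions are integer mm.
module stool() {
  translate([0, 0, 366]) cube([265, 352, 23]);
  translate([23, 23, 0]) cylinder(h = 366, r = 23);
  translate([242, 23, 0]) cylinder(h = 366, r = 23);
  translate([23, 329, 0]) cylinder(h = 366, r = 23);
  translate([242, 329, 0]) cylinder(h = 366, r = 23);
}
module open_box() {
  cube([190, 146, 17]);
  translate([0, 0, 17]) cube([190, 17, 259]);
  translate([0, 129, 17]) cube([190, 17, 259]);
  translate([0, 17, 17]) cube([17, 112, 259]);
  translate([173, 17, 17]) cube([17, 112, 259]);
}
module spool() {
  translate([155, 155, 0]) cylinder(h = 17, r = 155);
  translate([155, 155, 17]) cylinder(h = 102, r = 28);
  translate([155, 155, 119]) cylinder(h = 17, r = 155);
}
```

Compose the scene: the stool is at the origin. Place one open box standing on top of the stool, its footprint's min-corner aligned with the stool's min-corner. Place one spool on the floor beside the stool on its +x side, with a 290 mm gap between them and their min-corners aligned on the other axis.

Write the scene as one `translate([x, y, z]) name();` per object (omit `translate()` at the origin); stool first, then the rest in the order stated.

stool();
translate([0, 0, 389]) open_box();
translate([555, 0, 0]) spool();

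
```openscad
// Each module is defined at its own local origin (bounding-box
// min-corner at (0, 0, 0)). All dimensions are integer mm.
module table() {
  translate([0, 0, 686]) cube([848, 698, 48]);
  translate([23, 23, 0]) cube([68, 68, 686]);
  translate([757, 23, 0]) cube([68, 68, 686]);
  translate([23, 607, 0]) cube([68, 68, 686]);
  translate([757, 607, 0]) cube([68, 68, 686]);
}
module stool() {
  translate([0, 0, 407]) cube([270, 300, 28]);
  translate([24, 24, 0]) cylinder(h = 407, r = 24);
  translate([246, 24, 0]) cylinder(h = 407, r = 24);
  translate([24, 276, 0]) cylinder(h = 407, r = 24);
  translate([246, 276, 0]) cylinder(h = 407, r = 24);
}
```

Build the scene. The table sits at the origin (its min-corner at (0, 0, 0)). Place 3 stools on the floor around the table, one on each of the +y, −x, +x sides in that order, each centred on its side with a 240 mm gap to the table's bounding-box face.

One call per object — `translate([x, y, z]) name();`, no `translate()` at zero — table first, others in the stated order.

table();
translate([289, 938, 0]) stool();
translate([-510, 199, 0]) stool();
translate([1088, 199, 0]) stool();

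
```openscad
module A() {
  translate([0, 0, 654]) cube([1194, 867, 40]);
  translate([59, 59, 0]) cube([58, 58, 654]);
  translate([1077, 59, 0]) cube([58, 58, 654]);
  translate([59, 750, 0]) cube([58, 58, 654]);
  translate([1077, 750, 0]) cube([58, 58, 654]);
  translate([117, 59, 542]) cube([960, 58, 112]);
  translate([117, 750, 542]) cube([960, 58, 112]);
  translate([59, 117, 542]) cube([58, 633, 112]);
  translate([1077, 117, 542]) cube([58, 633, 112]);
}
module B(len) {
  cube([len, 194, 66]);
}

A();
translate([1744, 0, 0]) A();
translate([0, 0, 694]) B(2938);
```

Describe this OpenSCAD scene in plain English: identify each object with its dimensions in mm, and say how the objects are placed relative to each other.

A is a rectangular dining table. The top is 1194×867×40 mm with its upper surface at z = 694 mm. It stands on four 58×58 mm square legs, each inset 59 mm from the nearest pair of top edges, running from the floor to the underside of the top. Four apron rails, 58 mm thick and 112 mm tall, run between adjacent legs with their top edges flush with the underside of the top and their outer faces flush with the legs' outer faces.

B is a rectangular beam 2938 mm long (x), 194 mm deep (y), 66 mm thick (z).

The beam spans the tops of two tables placed 550 mm apart, resting at z = 694 mm.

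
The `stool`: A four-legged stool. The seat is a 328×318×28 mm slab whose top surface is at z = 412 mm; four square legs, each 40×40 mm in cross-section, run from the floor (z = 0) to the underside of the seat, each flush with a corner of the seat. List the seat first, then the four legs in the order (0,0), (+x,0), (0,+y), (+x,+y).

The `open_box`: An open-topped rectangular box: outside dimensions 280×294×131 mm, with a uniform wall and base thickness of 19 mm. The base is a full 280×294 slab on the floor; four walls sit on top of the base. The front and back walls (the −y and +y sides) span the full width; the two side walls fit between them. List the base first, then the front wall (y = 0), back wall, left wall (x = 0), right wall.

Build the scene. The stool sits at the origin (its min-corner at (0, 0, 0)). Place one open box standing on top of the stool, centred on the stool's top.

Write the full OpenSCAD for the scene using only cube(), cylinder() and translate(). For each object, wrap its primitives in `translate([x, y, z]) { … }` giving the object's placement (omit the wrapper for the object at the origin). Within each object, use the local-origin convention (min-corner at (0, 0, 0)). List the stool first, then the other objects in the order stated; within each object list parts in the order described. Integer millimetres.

translate([0, 0, 384]) cube([328, 318, 28]);
cube([40, 40, 384]);
translate([288, 0, 0]) cube([40, 40, 384]);
translate([0, 278, 0]) cube([40, 40, 384]);
translate([288, 278, 0]) cube([40, 40, 384]);
translate([24, 12, 412]) {
  cube([280, 294, 19]);
  translate([0, 0, 19]) cube([280, 19, 112]);
  translate([0, 275, 19]) cube([280, 19, 112]);
  translate([0, 19, 19]) cube([19, 256, 112]);
  translate([261, 19, 19]) cube([19, 256, 112]);
}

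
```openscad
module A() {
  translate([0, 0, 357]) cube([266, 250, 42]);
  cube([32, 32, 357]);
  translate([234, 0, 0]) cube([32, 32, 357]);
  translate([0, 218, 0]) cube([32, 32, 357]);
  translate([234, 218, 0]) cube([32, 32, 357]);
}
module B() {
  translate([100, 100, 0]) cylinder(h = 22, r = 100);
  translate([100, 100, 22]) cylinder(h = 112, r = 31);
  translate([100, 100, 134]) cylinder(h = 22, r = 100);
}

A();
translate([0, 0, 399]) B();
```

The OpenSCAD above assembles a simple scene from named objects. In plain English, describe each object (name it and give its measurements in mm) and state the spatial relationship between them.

A is a four-legged stool. The seat is a 266×250×42 mm slab whose top surface is at z = 399 mm; four square legs, each 32×32 mm in cross-section, run from the floor (z = 0) to the underside of the seat, each flush with a corner of the seat.

B is a spool: two coaxial disc flanges of radius 100 mm and thickness 22 mm, joined by a core cylinder of radius 31 mm and height 112 mm. The lower flange rests on z = 0 and the three cylinders share a vertical axis.

The spool is on top of the stool.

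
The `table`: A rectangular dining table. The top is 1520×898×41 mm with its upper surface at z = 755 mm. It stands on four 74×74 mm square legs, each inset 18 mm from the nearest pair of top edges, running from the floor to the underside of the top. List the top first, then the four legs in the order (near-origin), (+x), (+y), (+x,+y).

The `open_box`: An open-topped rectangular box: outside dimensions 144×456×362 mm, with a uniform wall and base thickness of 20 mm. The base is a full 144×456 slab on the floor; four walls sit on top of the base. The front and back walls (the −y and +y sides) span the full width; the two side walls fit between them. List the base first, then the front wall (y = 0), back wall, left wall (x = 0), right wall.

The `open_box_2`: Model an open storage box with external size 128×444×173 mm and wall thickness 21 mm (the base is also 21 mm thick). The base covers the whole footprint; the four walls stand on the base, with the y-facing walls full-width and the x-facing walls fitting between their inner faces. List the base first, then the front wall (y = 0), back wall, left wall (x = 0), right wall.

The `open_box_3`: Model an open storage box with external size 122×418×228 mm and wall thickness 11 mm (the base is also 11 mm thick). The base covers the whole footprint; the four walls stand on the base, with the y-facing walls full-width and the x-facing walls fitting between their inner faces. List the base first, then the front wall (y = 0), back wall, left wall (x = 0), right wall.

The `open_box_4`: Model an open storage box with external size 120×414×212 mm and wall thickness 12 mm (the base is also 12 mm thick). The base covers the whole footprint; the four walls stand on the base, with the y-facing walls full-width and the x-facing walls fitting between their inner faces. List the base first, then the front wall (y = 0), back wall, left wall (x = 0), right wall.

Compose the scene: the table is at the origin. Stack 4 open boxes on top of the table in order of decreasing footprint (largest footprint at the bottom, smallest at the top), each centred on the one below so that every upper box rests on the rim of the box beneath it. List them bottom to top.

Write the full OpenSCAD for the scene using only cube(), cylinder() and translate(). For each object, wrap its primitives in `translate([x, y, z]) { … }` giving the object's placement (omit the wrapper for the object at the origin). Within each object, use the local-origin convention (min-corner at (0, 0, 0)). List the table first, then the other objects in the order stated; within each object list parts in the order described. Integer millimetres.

translate([0, 0, 714]) cube([1520, 898, 41]);
translate([18, 18, 0]) cube([74, 74, 714]);
translate([1428, 18, 0]) cube([74, 74, 714]);
translate([18, 806, 0]) cube([74, 74, 714]);
translate([1428, 806, 0]) cube([74, 74, 714]);
translate([688, 221, 755]) {
  cube([144, 456, 20]);
  translate([0, 0, 20]) cube([144, 20, 342]);
  translate([0, 436, 20]) cube([144, 20, 342]);
  translate([0, 20, 20]) cube([20, 416, 342]);
  translate([124, 20, 20]) cube([20, 416, 342]);
}
translate([696, 227, 1117]) {
  cube([128, 444, 21]);
  translate([0, 0, 21]) cube([128, 21, 152]);
  translate([0, 423, 21]) cube([128, 21, 152]);
  translate([0, 21, 21]) cube([21, 402, 152]);
  translate([107, 21, 21]) cube([21, 402, 152]);
}
translate([699, 240, 1290]) {
  cube([122, 418, 11]);
  translate([0, 0, 11]) cube([122, 11, 217]);
  translate([0, 407, 11]) cube([122, 11, 217]);
  translate([0, 11, 11]) cube([11, 396, 217]);
  translate([111, 11, 11]) cube([11, 396, 217]);
}
translate([700, 242, 1518]) {
  cube([120, 414, 12]);
  translate([0, 0, 12]) cube([120, 12, 200]);
  translate([0, 402, 12]) cube([120, 12, 200]);
  translate([0, 12, 12]) cube([12, 390, 200]);
  translate([108, 12, 12]) cube([12, 390, 200]);
}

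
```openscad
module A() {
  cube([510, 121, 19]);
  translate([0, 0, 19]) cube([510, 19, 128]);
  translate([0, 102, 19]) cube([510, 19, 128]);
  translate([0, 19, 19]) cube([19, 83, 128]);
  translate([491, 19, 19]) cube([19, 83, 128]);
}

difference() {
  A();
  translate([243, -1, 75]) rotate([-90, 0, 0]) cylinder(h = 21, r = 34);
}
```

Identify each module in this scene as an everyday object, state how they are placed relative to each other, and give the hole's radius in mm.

A is an open box. The open box has a circular hole through its front wall. The hole's radius is 34 mm.

The subtracted cylinder has r = 34 mm.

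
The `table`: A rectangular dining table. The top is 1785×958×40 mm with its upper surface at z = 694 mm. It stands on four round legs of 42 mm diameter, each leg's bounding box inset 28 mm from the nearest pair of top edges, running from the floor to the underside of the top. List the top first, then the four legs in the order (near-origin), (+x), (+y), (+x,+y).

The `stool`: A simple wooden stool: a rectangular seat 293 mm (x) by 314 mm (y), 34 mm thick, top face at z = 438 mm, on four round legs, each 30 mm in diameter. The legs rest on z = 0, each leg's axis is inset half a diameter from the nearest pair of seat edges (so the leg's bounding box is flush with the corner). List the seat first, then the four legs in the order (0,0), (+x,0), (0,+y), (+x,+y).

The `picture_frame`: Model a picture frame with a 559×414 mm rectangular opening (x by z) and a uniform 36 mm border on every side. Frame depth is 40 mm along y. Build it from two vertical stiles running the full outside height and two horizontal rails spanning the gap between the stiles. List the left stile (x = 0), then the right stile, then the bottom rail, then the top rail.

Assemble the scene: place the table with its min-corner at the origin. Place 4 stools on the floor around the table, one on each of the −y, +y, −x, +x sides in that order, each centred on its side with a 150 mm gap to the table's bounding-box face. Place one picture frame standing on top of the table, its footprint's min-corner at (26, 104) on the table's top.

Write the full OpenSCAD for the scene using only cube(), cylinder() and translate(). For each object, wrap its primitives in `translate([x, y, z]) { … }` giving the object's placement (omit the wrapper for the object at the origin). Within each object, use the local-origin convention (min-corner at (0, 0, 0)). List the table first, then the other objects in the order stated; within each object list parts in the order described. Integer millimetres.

translate([0, 0, 654]) cube([1785, 958, 40]);
translate([49, 49, 0]) cylinder(h = 654, r = 21);
translate([1736, 49, 0]) cylinder(h = 654, r = 21);
translate([49, 909, 0]) cylinder(h = 654, r = 21);
translate([1736, 909, 0]) cylinder(h = 654, r = 21);
translate([746, -464, 0]) {
  translate([0, 0, 404]) cube([293, 314, 34]);
  translate([15, 15, 0]) cylinder(h = 404, r = 15);
  translate([278, 15, 0]) cylinder(h = 404, r = 15);
  translate([15, 299, 0]) cylinder(h = 404, r = 15);
  translate([278, 299, 0]) cylinder(h = 404, r = 15);
}
translate([746, 1108, 0]) {
  translate([0, 0, 404]) cube([293, 314, 34]);
  translate([15, 15, 0]) cylinder(h = 404, r = 15);
  translate([278, 15, 0]) cylinder(h = 404, r = 15);
  translate([15, 299, 0]) cylinder(h = 404, r = 15);
  translate([278, 299, 0]) cylinder(h = 404, r = 15);
}
translate([-443, 322, 0]) {
  translate([0, 0, 404]) cube([293, 314, 34]);
  translate([15, 15, 0]) cylinder(h = 404, r = 15);
  translate([278, 15, 0]) cylinder(h = 404, r = 15);
  translate([15, 299, 0]) cylinder(h = 404, r = 15);
  translate([278, 299, 0]) cylinder(h = 404, r = 15);
}
translate([1935, 322, 0]) {
  translate([0, 0, 404]) cube([293, 314, 34]);
  translate([15, 15, 0]) cylinder(h = 404, r = 15);
  translate([278, 15, 0]) cylinder(h = 404, r = 15);
  translate([15, 299, 0]) cylinder(h = 404, r = 15);
  translate([278, 299, 0]) cylinder(h = 404, r = 15);
}
translate([26, 104, 694]) {
  cube([36, 40, 486]);
  translate([595, 0, 0]) cube([36, 40, 486]);
  translate([36, 0, 0]) cube([559, 40, 36]);
  translate([36, 0, 450]) cube([559, 40, 36]);
}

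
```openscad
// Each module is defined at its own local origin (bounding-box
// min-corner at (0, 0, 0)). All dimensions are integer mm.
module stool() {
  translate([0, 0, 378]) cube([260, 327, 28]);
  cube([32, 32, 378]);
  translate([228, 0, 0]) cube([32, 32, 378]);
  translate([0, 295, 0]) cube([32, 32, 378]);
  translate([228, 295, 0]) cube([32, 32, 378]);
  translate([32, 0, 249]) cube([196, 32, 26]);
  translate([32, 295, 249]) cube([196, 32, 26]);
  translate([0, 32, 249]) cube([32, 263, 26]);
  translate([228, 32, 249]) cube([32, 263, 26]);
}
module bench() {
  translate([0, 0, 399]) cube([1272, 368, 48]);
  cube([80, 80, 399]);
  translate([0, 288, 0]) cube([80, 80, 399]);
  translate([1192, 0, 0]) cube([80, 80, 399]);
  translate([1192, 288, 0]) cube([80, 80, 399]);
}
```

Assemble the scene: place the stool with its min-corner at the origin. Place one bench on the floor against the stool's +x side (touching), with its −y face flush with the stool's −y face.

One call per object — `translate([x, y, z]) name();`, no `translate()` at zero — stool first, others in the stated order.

stool();
translate([260, 0, 0]) bench();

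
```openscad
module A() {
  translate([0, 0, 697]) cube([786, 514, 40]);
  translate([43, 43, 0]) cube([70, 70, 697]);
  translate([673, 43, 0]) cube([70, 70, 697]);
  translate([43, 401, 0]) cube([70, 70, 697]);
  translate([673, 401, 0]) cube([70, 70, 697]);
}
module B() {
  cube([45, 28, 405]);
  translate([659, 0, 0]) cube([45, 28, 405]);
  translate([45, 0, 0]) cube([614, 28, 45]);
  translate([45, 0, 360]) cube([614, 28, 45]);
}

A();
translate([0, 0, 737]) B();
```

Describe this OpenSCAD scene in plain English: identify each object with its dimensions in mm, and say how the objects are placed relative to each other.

A is a rectangular dining table. The top is 786×514×40 mm with its upper surface at z = 737 mm. It stands on four 70×70 mm square legs, each inset 43 mm from the nearest pair of top edges, running from the floor to the underside of the top.

B is a picture frame with a 614×315 mm rectangular opening (x by z) and a uniform 45 mm border on every side. Frame depth is 28 mm along y. It is built from two vertical stiles running the full outside height and two horizontal rails spanning the gap between the stiles.

The picture frame is on top of the table.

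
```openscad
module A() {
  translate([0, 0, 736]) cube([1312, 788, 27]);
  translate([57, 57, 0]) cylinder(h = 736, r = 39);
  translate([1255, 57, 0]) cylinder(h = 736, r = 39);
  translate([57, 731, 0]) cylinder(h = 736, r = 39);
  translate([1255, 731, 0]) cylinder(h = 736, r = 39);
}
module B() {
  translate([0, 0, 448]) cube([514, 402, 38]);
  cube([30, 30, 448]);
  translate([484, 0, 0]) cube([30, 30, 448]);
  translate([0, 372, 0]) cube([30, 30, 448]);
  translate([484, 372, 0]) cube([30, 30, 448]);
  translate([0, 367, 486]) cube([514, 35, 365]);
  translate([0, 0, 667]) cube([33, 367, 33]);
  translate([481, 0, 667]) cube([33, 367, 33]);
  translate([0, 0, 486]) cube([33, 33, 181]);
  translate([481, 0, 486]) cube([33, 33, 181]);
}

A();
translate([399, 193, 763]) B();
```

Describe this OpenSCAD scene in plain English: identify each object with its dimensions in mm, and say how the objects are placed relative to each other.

A is a rectangular dining table. The top is 1312×788×27 mm with its upper surface at z = 763 mm. It stands on four round legs of 78 mm diameter, each leg's bounding box inset 18 mm from the nearest pair of top edges, running from the floor to the underside of the top.

B is a chair. The seat is a 514×402×38 mm slab with its top at z = 486 mm, on four 30×30 mm corner legs (flush with the seat edges, standing on z = 0). A flat backrest 35 mm thick, 365 mm tall, spans the full seat width and rises from the seat top along its +y edge, rear face flush with the rear of the seat. Two armrests of 33×33 mm section run along each side from the seat's front edge to the front of the backrest, top faces 214 mm above the seat top and outer faces flush with the seat's x-edges; a 33×33 mm post under the front of each armrest stands on the seat at the front corner.

The chair is on top of the table, centred.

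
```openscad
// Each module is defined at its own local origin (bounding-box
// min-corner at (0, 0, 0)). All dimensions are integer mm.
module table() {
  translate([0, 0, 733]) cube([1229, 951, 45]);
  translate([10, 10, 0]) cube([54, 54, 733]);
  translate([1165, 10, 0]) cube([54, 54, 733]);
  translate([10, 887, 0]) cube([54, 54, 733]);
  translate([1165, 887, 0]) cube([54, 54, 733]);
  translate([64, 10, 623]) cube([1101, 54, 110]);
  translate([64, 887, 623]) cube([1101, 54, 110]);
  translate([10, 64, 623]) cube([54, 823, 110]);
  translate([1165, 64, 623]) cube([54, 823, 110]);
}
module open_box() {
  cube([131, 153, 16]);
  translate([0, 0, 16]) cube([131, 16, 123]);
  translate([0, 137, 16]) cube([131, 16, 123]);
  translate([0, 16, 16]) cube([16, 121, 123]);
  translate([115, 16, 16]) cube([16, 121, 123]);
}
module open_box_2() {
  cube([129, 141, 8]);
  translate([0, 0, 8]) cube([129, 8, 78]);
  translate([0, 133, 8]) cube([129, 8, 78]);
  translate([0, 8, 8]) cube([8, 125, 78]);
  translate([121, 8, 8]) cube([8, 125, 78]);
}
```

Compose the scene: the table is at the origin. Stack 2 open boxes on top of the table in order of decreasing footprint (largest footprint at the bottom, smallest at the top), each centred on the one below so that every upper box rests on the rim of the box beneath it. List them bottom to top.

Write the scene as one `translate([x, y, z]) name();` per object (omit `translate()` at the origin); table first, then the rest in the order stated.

table();
translate([549, 399, 778]) open_box();
translate([550, 405, 917]) open_box_2();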